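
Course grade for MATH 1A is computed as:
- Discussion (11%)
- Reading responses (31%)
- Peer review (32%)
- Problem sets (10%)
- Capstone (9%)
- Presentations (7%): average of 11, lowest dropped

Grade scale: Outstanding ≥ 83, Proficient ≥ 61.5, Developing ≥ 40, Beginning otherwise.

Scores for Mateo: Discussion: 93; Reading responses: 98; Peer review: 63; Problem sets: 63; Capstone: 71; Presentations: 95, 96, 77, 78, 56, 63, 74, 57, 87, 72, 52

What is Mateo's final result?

Proficient

Presentations: drop 52 → average of remaining 10 = 755/10 = 75.5
Weighted total:
  Discussion 93 × 0.11 = 10.23
  Reading responses 98 × 0.31 = 30.38
  Peer review 63 × 0.32 = 20.16
  Problem sets 63 × 0.1 = 6.3
  Capstone 71 × 0.09 = 6.39
  Presentations 75.5 × 0.07 = 5.285
Sum = 78.745
78.745 is ≥ 61.5 and < 83 → Proficient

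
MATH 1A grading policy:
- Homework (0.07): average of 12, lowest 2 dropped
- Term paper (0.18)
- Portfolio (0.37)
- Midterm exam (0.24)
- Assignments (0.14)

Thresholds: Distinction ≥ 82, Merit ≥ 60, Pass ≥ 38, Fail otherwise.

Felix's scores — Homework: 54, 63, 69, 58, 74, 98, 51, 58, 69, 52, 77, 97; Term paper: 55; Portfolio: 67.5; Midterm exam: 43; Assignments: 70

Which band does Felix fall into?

Homework: drop 51, 52 → average of remaining 10 = 717/10 = 71.7
Weighted total:
  Homework 71.7 × 0.07 = 5.019
  Term paper 55 × 0.18 = 9.9
  Portfolio 67.5 × 0.37 = 24.975
  Midterm exam 43 × 0.24 = 10.32
  Assignments 70 × 0.14 = 9.8
Sum = 60.014
60.014 is ≥ 60 and < 82 → Merit

Merit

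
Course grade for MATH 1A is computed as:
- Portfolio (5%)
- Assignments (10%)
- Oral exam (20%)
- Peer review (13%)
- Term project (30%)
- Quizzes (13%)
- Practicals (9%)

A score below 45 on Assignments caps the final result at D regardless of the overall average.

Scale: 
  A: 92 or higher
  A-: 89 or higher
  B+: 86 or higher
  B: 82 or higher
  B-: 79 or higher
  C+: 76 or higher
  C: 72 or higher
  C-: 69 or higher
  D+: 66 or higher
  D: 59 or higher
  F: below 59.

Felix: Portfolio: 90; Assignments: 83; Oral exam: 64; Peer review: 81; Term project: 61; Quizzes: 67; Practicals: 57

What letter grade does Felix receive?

Assignments score 83 ≥ 45: minimum met.
Weighted total:
  Portfolio 90 × 0.05 = 4.5
  Assignments 83 × 0.1 = 8.3
  Oral exam 64 × 0.2 = 12.8
  Peer review 81 × 0.13 = 10.53
  Term project 61 × 0.3 = 18.3
  Quizzes 67 × 0.13 = 8.71
  Practicals 57 × 0.09 = 5.13
Sum = 68.27
68.27 is ≥ 66 and < 69 → D+

D+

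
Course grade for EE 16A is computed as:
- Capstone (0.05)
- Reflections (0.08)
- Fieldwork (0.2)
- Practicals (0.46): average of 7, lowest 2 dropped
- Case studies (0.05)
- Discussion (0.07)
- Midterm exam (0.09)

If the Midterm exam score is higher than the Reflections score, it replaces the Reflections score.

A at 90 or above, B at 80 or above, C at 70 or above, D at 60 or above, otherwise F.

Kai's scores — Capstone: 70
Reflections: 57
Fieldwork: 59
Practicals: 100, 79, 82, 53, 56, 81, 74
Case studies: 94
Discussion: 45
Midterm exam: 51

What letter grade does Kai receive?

C

Practicals: drop 53, 56 → average of remaining 5 = 416/5 = 83.2
Midterm exam (51) ≤ Reflections (57), so Reflections stays at 57.
Weighted total:
  Capstone 70 × 0.05 = 3.5
  Reflections 57 × 0.08 = 4.56
  Fieldwork 59 × 0.2 = 11.8
  Practicals 83.2 × 0.46 = 38.272
  Case studies 94 × 0.05 = 4.7
  Discussion 45 × 0.07 = 3.15
  Midterm exam 51 × 0.09 = 4.59
Sum = 70.572
70.572 is ≥ 70 and < 80 → C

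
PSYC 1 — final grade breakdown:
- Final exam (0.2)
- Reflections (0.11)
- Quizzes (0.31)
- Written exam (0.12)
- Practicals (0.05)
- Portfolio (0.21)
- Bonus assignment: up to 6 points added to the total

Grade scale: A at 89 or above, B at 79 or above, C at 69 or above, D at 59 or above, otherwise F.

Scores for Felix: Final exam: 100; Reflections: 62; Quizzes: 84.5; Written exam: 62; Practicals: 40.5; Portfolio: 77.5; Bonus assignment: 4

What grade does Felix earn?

B

Weighted total:
  Final exam 100 × 0.2 = 20
  Reflections 62 × 0.11 = 6.82
  Quizzes 84.5 × 0.31 = 26.195
  Written exam 62 × 0.12 = 7.44
  Practicals 40.5 × 0.05 = 2.025
  Portfolio 77.5 × 0.21 = 16.275
Sum = 78.755
Bonus assignment: 78.755 + 4 = 82.755
82.755 is ≥ 79 and < 89 → B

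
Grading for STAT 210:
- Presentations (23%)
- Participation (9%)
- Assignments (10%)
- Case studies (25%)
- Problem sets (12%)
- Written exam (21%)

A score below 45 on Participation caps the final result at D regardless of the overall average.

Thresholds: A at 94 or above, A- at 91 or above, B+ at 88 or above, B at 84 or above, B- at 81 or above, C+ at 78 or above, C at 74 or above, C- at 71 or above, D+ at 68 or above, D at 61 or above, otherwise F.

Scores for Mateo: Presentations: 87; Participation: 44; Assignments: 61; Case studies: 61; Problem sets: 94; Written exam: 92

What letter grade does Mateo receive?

D

Participation score 44 < 45: minimum not met.
Weighted total:
  Presentations 87 × 0.23 = 20.01
  Participation 44 × 0.09 = 3.96
  Assignments 61 × 0.1 = 6.1
  Case studies 61 × 0.25 = 15.25
  Problem sets 94 × 0.12 = 11.28
  Written exam 92 × 0.21 = 19.32
Sum = 75.92
75.92 would be C; cap at D applies → D.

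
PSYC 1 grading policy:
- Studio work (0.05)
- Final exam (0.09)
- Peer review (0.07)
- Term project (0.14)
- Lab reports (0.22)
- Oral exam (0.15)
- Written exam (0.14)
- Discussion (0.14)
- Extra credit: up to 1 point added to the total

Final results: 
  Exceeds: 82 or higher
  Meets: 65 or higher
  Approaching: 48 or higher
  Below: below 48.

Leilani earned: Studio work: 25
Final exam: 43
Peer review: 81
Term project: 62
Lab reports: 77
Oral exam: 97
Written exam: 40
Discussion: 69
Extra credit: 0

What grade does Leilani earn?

Weighted total:
  Studio work 25 × 0.05 = 1.25
  Final exam 43 × 0.09 = 3.87
  Peer review 81 × 0.07 = 5.67
  Term project 62 × 0.14 = 8.68
  Lab reports 77 × 0.22 = 16.94
  Oral exam 97 × 0.15 = 14.55
  Written exam 40 × 0.14 = 5.6
  Discussion 69 × 0.14 = 9.66
Sum = 66.22
Extra credit: 66.22 + 0 = 66.22
66.22 is ≥ 65 and < 82 → Meets

Meets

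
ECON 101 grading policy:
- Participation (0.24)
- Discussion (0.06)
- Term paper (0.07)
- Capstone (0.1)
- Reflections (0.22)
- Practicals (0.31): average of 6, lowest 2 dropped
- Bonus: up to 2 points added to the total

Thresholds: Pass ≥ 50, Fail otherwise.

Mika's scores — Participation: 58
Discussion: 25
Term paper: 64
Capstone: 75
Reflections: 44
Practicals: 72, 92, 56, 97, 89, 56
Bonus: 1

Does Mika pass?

Practicals: drop 56, 56 → average of remaining 4 = 350/4 = 87.5
Weighted total:
  Participation 58 × 0.24 = 13.92
  Discussion 25 × 0.06 = 1.5
  Term paper 64 × 0.07 = 4.48
  Capstone 75 × 0.1 = 7.5
  Reflections 44 × 0.22 = 9.68
  Practicals 87.5 × 0.31 = 27.125
Sum = 64.205
Bonus: 64.205 + 1 = 65.205
65.205 ≥ 50 → Pass

Pass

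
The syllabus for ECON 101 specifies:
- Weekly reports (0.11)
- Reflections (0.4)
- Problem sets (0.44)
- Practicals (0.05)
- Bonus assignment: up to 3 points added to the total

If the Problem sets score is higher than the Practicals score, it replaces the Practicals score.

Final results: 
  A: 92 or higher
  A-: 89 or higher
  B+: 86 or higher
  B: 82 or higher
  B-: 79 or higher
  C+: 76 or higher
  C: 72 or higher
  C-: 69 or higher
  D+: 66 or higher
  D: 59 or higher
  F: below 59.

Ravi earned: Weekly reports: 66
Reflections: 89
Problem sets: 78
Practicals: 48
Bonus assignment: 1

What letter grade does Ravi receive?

B

Problem sets (78) > Practicals (48), so Practicals counts as 78.
Weighted total:
  Weekly reports 66 × 0.11 = 7.26
  Reflections 89 × 0.4 = 35.6
  Problem sets 78 × 0.44 = 34.32
  Practicals 78 × 0.05 = 3.9
Sum = 81.08
Bonus assignment: 81.08 + 1 = 82.08
82.08 is ≥ 82 and < 86 → B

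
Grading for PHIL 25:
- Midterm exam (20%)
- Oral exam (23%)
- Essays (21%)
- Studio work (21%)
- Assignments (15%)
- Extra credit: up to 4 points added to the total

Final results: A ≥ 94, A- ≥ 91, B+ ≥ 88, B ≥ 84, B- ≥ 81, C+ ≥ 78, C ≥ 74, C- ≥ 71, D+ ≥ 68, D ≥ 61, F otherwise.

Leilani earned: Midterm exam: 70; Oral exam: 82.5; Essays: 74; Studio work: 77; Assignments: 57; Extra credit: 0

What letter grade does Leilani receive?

C-

Weighted total:
  Midterm exam 70 × 0.2 = 14
  Oral exam 82.5 × 0.23 = 18.975
  Essays 74 × 0.21 = 15.54
  Studio work 77 × 0.21 = 16.17
  Assignments 57 × 0.15 = 8.55
Sum = 73.235
Extra credit: 73.235 + 0 = 73.235
73.235 is ≥ 71 and < 74 → C-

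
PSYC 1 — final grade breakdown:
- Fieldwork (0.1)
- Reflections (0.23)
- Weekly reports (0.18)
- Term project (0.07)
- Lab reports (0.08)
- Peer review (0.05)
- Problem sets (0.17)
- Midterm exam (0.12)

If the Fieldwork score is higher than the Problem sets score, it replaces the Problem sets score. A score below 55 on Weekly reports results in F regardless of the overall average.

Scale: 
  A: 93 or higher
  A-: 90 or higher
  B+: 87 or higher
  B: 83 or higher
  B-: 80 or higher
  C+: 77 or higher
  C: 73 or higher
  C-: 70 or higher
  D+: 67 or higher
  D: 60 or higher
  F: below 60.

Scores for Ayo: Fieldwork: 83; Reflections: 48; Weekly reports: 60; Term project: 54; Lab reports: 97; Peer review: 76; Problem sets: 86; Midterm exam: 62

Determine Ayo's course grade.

D+

Fieldwork (83) ≤ Problem sets (86), so Problem sets stays at 86.
Weekly reports score 60 ≥ 55: minimum met.
Weighted total:
  Fieldwork 83 × 0.1 = 8.3
  Reflections 48 × 0.23 = 11.04
  Weekly reports 60 × 0.18 = 10.8
  Term project 54 × 0.07 = 3.78
  Lab reports 97 × 0.08 = 7.76
  Peer review 76 × 0.05 = 3.8
  Problem sets 86 × 0.17 = 14.62
  Midterm exam 62 × 0.12 = 7.44
Sum = 67.54
67.54 is ≥ 67 and < 70 → D+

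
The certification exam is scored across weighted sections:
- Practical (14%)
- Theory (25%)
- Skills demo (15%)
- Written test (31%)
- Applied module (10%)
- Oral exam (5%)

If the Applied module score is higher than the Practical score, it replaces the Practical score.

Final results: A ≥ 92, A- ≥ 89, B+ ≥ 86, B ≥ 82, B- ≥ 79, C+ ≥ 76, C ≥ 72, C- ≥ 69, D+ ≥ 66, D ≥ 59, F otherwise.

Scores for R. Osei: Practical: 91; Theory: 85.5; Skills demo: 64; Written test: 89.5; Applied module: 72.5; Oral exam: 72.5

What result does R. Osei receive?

B

Applied module (72.5) ≤ Practical (91), so Practical stays at 91.
Weighted total:
  Practical 91 × 0.14 = 12.74
  Theory 85.5 × 0.25 = 21.375
  Skills demo 64 × 0.15 = 9.6
  Written test 89.5 × 0.31 = 27.745
  Applied module 72.5 × 0.1 = 7.25
  Oral exam 72.5 × 0.05 = 3.625
Sum = 82.335
82.335 is ≥ 82 and < 86 → B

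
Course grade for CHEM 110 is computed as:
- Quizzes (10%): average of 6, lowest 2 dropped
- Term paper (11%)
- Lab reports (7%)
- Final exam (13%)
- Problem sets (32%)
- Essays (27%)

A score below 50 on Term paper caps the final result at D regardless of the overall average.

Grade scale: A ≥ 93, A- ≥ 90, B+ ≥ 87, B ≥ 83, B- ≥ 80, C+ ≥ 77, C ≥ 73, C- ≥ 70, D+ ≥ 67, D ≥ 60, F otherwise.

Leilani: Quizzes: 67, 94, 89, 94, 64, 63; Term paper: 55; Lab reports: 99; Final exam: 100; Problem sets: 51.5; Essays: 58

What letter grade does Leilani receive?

D

Quizzes: drop 63, 64 → average of remaining 4 = 344/4 = 86
Term paper score 55 ≥ 50: minimum met.
Weighted total:
  Quizzes 86 × 0.1 = 8.6
  Term paper 55 × 0.11 = 6.05
  Lab reports 99 × 0.07 = 6.93
  Final exam 100 × 0.13 = 13
  Problem sets 51.5 × 0.32 = 16.48
  Essays 58 × 0.27 = 15.66
Sum = 66.72
66.72 is ≥ 60 and < 67 → D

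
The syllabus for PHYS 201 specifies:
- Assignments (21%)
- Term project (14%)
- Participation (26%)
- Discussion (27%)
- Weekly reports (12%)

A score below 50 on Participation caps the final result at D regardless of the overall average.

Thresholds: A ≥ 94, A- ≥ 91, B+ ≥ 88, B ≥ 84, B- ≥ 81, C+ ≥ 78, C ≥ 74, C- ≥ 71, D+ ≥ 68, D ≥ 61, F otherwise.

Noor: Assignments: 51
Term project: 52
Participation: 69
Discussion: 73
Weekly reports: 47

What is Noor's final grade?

D

Participation score 69 ≥ 50: minimum met.
Weighted total:
  Assignments 51 × 0.21 = 10.71
  Term project 52 × 0.14 = 7.28
  Participation 69 × 0.26 = 17.94
  Discussion 73 × 0.27 = 19.71
  Weekly reports 47 × 0.12 = 5.64
Sum = 61.28
61.28 is ≥ 61 and < 68 → D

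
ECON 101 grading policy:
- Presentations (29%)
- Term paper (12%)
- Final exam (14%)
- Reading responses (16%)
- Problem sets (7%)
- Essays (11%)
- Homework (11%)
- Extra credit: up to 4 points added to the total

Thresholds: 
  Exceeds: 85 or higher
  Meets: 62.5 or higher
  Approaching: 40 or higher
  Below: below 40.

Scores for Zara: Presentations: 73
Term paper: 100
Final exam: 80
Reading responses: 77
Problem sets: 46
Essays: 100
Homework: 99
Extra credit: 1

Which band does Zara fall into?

Weighted total:
  Presentations 73 × 0.29 = 21.17
  Term paper 100 × 0.12 = 12
  Final exam 80 × 0.14 = 11.2
  Reading responses 77 × 0.16 = 12.32
  Problem sets 46 × 0.07 = 3.22
  Essays 100 × 0.11 = 11
  Homework 99 × 0.11 = 10.89
Sum = 81.8
Extra credit: 81.8 + 1 = 82.8
82.8 is ≥ 62.5 and < 85 → Meets

Meets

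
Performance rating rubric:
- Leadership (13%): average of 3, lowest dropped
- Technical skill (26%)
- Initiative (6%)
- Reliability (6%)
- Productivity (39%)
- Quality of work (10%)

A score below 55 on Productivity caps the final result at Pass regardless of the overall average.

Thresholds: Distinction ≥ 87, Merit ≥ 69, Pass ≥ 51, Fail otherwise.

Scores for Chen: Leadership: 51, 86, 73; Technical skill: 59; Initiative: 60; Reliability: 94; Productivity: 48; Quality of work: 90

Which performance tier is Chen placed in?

Pass

Leadership: drop 51 → average of remaining 2 = 159/2 = 79.5
Productivity score 48 < 55: minimum not met.
Weighted total:
  Leadership 79.5 × 0.13 = 10.335
  Technical skill 59 × 0.26 = 15.34
  Initiative 60 × 0.06 = 3.6
  Reliability 94 × 0.06 = 5.64
  Productivity 48 × 0.39 = 18.72
  Quality of work 90 × 0.1 = 9
Sum = 62.635
62.635 would be Pass; cap at Pass applies → Pass.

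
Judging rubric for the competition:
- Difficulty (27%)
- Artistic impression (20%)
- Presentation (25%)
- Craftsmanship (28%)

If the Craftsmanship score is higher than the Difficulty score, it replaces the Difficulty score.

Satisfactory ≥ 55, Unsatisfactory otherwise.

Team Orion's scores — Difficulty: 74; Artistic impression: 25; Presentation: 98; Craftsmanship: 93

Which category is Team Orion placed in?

Craftsmanship (93) > Difficulty (74), so Difficulty counts as 93.
Weighted total:
  Difficulty 93 × 0.27 = 25.11
  Artistic impression 25 × 0.2 = 5
  Presentation 98 × 0.25 = 24.5
  Craftsmanship 93 × 0.28 = 26.04
Sum = 80.65
80.65 ≥ 55 → Satisfactory

Satisfactory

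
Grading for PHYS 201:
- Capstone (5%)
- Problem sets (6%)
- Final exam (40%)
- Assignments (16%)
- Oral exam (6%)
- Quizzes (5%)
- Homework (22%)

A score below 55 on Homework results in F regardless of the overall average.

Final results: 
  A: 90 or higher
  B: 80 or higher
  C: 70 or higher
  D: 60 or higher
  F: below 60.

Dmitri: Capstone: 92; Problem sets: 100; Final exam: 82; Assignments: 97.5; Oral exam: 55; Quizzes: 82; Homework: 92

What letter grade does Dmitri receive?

Homework score 92 ≥ 55: minimum met.
Weighted total:
  Capstone 92 × 0.05 = 4.6
  Problem sets 100 × 0.06 = 6
  Final exam 82 × 0.4 = 32.8
  Assignments 97.5 × 0.16 = 15.6
  Oral exam 55 × 0.06 = 3.3
  Quizzes 82 × 0.05 = 4.1
  Homework 92 × 0.22 = 20.24
Sum = 86.64
86.64 is ≥ 80 and < 90 → B

B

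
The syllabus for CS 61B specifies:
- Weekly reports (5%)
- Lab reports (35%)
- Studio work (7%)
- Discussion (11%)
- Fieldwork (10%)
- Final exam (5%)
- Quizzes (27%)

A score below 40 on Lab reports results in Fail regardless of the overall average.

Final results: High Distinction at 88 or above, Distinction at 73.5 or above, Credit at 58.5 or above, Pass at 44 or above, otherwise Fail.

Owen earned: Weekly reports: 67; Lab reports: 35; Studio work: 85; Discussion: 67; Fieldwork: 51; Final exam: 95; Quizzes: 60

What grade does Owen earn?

Lab reports score 35 < 40: minimum not met.
Weighted total:
  Weekly reports 67 × 0.05 = 3.35
  Lab reports 35 × 0.35 = 12.25
  Studio work 85 × 0.07 = 5.95
  Discussion 67 × 0.11 = 7.37
  Fieldwork 51 × 0.1 = 5.1
  Final exam 95 × 0.05 = 4.75
  Quizzes 60 × 0.27 = 16.2
Sum = 54.97
Because the Lab reports minimum was not met, the result is Fail.

Fail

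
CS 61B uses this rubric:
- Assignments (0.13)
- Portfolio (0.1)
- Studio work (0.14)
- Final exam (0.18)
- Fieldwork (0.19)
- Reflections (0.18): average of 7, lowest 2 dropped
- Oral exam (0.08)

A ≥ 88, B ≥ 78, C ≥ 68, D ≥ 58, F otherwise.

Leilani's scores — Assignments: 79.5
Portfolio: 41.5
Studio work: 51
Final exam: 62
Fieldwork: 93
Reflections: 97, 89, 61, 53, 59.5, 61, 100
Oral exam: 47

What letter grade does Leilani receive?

Reflections: drop 53, 59.5 → average of remaining 5 = 408/5 = 81.6
Weighted total:
  Assignments 79.5 × 0.13 = 10.335
  Portfolio 41.5 × 0.1 = 4.15
  Studio work 51 × 0.14 = 7.14
  Final exam 62 × 0.18 = 11.16
  Fieldwork 93 × 0.19 = 17.67
  Reflections 81.6 × 0.18 = 14.688
  Oral exam 47 × 0.08 = 3.76
Sum = 68.903
68.903 is ≥ 68 and < 78 → C

C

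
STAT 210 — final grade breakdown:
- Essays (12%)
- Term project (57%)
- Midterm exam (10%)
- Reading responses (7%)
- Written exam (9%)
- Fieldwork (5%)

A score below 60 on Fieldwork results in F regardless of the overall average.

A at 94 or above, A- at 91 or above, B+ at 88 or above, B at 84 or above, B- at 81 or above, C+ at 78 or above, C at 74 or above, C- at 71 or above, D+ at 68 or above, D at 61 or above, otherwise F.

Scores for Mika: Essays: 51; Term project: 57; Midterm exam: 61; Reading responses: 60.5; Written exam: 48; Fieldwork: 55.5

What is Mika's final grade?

Fieldwork score 55.5 < 60: minimum not met.
Weighted total:
  Essays 51 × 0.12 = 6.12
  Term project 57 × 0.57 = 32.49
  Midterm exam 61 × 0.1 = 6.1
  Reading responses 60.5 × 0.07 = 4.235
  Written exam 48 × 0.09 = 4.32
  Fieldwork 55.5 × 0.05 = 2.775
Sum = 56.04
Because the Fieldwork minimum was not met, the result is F.

F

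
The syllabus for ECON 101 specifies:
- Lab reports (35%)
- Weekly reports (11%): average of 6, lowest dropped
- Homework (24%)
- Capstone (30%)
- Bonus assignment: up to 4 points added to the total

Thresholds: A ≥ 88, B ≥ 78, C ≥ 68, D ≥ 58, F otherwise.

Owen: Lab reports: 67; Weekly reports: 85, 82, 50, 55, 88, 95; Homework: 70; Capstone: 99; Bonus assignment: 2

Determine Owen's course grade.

Weekly reports: drop 50 → average of remaining 5 = 405/5 = 81
Weighted total:
  Lab reports 67 × 0.35 = 23.45
  Weekly reports 81 × 0.11 = 8.91
  Homework 70 × 0.24 = 16.8
  Capstone 99 × 0.3 = 29.7
Sum = 78.86
Bonus assignment: 78.86 + 2 = 80.86
80.86 is ≥ 78 and < 88 → B

B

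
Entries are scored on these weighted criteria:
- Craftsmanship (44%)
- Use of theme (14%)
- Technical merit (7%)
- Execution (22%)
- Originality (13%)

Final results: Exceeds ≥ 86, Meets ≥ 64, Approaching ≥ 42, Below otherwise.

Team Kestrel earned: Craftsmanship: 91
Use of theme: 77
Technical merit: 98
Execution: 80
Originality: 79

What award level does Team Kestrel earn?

Weighted total:
  Craftsmanship 91 × 0.44 = 40.04
  Use of theme 77 × 0.14 = 10.78
  Technical merit 98 × 0.07 = 6.86
  Execution 80 × 0.22 = 17.6
  Originality 79 × 0.13 = 10.27
Sum = 85.55
85.55 is ≥ 64 and < 86 → Meets

Meets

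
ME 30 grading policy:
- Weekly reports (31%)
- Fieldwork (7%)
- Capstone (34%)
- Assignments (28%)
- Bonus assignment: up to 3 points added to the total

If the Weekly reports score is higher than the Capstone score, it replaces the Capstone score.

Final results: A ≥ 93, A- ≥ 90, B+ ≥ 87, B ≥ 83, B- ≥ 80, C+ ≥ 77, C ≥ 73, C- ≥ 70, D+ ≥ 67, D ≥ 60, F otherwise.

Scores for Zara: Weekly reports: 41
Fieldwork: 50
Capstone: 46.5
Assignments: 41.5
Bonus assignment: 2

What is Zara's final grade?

Weekly reports (41) ≤ Capstone (46.5), so Capstone stays at 46.5.
Weighted total:
  Weekly reports 41 × 0.31 = 12.71
  Fieldwork 50 × 0.07 = 3.5
  Capstone 46.5 × 0.34 = 15.81
  Assignments 41.5 × 0.28 = 11.62
Sum = 43.64
Bonus assignment: 43.64 + 2 = 45.64
45.64 < 60 → F

F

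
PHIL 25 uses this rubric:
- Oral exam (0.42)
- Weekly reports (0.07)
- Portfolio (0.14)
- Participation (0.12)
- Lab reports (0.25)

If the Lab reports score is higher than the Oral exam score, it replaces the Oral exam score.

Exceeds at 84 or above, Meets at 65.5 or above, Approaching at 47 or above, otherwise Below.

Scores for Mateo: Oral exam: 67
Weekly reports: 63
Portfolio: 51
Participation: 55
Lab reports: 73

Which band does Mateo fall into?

Meets

Lab reports (73) > Oral exam (67), so Oral exam counts as 73.
Weighted total:
  Oral exam 73 × 0.42 = 30.66
  Weekly reports 63 × 0.07 = 4.41
  Portfolio 51 × 0.14 = 7.14
  Participation 55 × 0.12 = 6.6
  Lab reports 73 × 0.25 = 18.25
Sum = 67.06
67.06 is ≥ 65.5 and < 84 → Meets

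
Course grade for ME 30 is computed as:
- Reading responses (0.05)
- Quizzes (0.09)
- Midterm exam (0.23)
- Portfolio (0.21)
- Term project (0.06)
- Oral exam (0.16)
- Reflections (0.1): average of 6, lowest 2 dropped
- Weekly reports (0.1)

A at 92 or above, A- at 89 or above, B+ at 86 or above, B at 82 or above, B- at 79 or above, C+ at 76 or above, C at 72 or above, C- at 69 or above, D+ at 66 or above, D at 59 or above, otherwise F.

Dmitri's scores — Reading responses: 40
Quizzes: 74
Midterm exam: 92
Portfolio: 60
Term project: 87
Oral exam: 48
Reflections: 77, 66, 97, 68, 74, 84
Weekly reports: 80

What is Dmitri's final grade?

Reflections: drop 66, 68 → average of remaining 4 = 332/4 = 83
Weighted total:
  Reading responses 40 × 0.05 = 2
  Quizzes 74 × 0.09 = 6.66
  Midterm exam 92 × 0.23 = 21.16
  Portfolio 60 × 0.21 = 12.6
  Term project 87 × 0.06 = 5.22
  Oral exam 48 × 0.16 = 7.68
  Reflections 83 × 0.1 = 8.3
  Weekly reports 80 × 0.1 = 8
Sum = 71.62
71.62 is ≥ 69 and < 72 → C-

C-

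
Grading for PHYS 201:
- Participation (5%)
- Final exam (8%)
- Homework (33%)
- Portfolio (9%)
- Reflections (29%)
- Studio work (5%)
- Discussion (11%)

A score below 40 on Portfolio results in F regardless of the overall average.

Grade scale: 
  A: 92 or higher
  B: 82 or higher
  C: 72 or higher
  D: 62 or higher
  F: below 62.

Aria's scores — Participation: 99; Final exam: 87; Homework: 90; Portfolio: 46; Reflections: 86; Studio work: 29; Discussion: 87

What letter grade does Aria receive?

C

Portfolio score 46 ≥ 40: minimum met.
Weighted total:
  Participation 99 × 0.05 = 4.95
  Final exam 87 × 0.08 = 6.96
  Homework 90 × 0.33 = 29.7
  Portfolio 46 × 0.09 = 4.14
  Reflections 86 × 0.29 = 24.94
  Studio work 29 × 0.05 = 1.45
  Discussion 87 × 0.11 = 9.57
Sum = 81.71
81.71 is ≥ 72 and < 82 → C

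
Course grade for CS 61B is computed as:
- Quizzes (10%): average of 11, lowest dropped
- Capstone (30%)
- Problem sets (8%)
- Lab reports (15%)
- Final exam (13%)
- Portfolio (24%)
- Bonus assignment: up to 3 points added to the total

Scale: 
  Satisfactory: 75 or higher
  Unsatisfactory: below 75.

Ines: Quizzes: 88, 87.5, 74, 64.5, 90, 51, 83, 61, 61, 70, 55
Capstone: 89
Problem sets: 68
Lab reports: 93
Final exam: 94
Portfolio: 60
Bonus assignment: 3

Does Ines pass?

Satisfactory

Quizzes: drop 51 → average of remaining 10 = 734/10 = 73.4
Weighted total:
  Quizzes 73.4 × 0.1 = 7.34
  Capstone 89 × 0.3 = 26.7
  Problem sets 68 × 0.08 = 5.44
  Lab reports 93 × 0.15 = 13.95
  Final exam 94 × 0.13 = 12.22
  Portfolio 60 × 0.24 = 14.4
Sum = 80.05
Bonus assignment: 80.05 + 3 = 83.05
83.05 ≥ 75 → Satisfactory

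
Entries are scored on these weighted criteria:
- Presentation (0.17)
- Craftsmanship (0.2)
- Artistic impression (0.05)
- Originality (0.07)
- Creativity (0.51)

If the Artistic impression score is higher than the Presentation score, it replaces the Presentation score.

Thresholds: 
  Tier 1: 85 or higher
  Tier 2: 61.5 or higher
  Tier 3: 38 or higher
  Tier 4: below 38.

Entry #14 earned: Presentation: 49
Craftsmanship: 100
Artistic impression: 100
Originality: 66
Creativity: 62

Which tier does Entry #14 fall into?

Tier 2

Artistic impression (100) > Presentation (49), so Presentation counts as 100.
Weighted total:
  Presentation 100 × 0.17 = 17
  Craftsmanship 100 × 0.2 = 20
  Artistic impression 100 × 0.05 = 5
  Originality 66 × 0.07 = 4.62
  Creativity 62 × 0.51 = 31.62
Sum = 78.24
78.24 is ≥ 61.5 and < 85 → Tier 2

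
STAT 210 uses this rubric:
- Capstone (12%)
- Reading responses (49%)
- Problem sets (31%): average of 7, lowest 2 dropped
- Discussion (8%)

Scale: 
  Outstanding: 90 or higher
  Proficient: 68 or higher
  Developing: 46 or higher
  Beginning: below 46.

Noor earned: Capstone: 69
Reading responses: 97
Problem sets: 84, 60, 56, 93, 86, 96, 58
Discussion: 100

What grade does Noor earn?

Problem sets: drop 56, 58 → average of remaining 5 = 419/5 = 83.8
Weighted total:
  Capstone 69 × 0.12 = 8.28
  Reading responses 97 × 0.49 = 47.53
  Problem sets 83.8 × 0.31 = 25.978
  Discussion 100 × 0.08 = 8
Sum = 89.788
89.788 is ≥ 68 and < 90 → Proficient

Proficient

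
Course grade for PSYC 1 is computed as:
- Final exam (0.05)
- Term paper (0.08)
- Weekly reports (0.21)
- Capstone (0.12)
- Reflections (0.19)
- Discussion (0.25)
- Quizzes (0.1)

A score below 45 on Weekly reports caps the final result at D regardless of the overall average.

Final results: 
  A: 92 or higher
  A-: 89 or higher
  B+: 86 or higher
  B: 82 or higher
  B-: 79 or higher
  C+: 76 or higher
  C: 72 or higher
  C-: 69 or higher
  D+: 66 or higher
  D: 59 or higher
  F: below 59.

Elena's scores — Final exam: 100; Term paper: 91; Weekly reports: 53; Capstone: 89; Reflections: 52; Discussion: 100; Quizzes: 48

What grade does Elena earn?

C

Weekly reports score 53 ≥ 45: minimum met.
Weighted total:
  Final exam 100 × 0.05 = 5
  Term paper 91 × 0.08 = 7.28
  Weekly reports 53 × 0.21 = 11.13
  Capstone 89 × 0.12 = 10.68
  Reflections 52 × 0.19 = 9.88
  Discussion 100 × 0.25 = 25
  Quizzes 48 × 0.1 = 4.8
Sum = 73.77
73.77 is ≥ 72 and < 76 → C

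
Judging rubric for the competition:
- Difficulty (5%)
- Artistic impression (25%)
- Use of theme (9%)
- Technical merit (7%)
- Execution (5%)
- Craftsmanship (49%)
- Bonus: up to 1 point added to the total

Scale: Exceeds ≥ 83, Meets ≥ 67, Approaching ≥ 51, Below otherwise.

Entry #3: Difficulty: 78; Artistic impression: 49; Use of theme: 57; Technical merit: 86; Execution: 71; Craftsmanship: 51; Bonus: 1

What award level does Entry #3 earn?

Approaching

Weighted total:
  Difficulty 78 × 0.05 = 3.9
  Artistic impression 49 × 0.25 = 12.25
  Use of theme 57 × 0.09 = 5.13
  Technical merit 86 × 0.07 = 6.02
  Execution 71 × 0.05 = 3.55
  Craftsmanship 51 × 0.49 = 24.99
Sum = 55.84
Bonus: 55.84 + 1 = 56.84
56.84 is ≥ 51 and < 67 → Approaching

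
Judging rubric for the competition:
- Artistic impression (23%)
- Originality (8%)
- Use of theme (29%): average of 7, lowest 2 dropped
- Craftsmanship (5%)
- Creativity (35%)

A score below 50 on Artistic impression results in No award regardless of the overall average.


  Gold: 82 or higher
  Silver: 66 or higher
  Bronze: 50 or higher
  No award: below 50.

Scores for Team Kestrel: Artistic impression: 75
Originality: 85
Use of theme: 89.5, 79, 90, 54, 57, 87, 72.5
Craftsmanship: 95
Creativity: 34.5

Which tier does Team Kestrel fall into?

Use of theme: drop 54, 57 → average of remaining 5 = 418/5 = 83.6
Artistic impression score 75 ≥ 50: minimum met.
Weighted total:
  Artistic impression 75 × 0.23 = 17.25
  Originality 85 × 0.08 = 6.8
  Use of theme 83.6 × 0.29 = 24.244
  Craftsmanship 95 × 0.05 = 4.75
  Creativity 34.5 × 0.35 = 12.075
Sum = 65.119
65.119 is ≥ 50 and < 66 → Bronze

Bronze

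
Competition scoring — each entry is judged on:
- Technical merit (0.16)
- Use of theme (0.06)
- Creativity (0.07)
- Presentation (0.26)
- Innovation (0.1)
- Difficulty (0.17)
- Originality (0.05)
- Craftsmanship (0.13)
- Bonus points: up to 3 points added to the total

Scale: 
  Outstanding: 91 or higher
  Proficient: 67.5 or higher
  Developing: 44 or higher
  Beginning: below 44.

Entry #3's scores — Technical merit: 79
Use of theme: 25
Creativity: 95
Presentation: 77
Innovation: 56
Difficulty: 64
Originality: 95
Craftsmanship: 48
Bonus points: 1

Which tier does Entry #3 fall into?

Proficient

Weighted total:
  Technical merit 79 × 0.16 = 12.64
  Use of theme 25 × 0.06 = 1.5
  Creativity 95 × 0.07 = 6.65
  Presentation 77 × 0.26 = 20.02
  Innovation 56 × 0.1 = 5.6
  Difficulty 64 × 0.17 = 10.88
  Originality 95 × 0.05 = 4.75
  Craftsmanship 48 × 0.13 = 6.24
Sum = 68.28
Bonus points: 68.28 + 1 = 69.28
69.28 is ≥ 67.5 and < 91 → Proficient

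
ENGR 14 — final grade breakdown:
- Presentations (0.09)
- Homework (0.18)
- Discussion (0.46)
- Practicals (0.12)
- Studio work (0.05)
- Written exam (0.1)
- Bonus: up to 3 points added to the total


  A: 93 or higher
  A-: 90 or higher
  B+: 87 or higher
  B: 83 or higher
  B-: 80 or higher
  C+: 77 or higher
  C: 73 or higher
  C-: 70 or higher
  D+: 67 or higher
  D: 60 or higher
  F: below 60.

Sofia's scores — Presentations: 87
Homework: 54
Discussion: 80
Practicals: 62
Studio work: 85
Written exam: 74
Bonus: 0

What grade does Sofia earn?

Weighted total:
  Presentations 87 × 0.09 = 7.83
  Homework 54 × 0.18 = 9.72
  Discussion 80 × 0.46 = 36.8
  Practicals 62 × 0.12 = 7.44
  Studio work 85 × 0.05 = 4.25
  Written exam 74 × 0.1 = 7.4
Sum = 73.44
Bonus: 73.44 + 0 = 73.44
73.44 is ≥ 73 and < 77 → C

C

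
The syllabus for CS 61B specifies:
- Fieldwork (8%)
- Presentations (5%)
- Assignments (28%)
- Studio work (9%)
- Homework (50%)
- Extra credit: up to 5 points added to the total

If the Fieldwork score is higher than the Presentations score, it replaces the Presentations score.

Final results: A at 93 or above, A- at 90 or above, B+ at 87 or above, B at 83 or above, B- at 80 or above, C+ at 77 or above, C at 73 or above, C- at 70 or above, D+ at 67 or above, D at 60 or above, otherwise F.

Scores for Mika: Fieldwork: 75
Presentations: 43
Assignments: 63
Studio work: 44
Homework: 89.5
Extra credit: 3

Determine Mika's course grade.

C+

Fieldwork (75) > Presentations (43), so Presentations counts as 75.
Weighted total:
  Fieldwork 75 × 0.08 = 6
  Presentations 75 × 0.05 = 3.75
  Assignments 63 × 0.28 = 17.64
  Studio work 44 × 0.09 = 3.96
  Homework 89.5 × 0.5 = 44.75
Sum = 76.1
Extra credit: 76.1 + 3 = 79.1
79.1 is ≥ 77 and < 80 → C+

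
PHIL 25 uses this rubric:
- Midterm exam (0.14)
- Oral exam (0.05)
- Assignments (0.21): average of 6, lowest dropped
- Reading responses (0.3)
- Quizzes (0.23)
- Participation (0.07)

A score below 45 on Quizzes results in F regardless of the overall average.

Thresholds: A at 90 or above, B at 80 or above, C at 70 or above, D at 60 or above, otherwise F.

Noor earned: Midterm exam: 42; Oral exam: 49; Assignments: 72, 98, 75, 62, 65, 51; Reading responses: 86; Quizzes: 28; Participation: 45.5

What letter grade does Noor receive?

F

Assignments: drop 51 → average of remaining 5 = 372/5 = 74.4
Quizzes score 28 < 45: minimum not met.
Weighted total:
  Midterm exam 42 × 0.14 = 5.88
  Oral exam 49 × 0.05 = 2.45
  Assignments 74.4 × 0.21 = 15.624
  Reading responses 86 × 0.3 = 25.8
  Quizzes 28 × 0.23 = 6.44
  Participation 45.5 × 0.07 = 3.185
Sum = 59.379
Because the Quizzes minimum was not met, the result is F.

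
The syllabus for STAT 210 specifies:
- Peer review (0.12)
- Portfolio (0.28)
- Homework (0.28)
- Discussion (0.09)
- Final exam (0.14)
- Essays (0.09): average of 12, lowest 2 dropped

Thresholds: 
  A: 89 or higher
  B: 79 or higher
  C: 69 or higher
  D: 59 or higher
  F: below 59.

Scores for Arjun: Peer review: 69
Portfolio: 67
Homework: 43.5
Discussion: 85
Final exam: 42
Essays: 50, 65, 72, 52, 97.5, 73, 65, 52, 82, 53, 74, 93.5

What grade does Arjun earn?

D

Essays: drop 50, 52 → average of remaining 10 = 727/10 = 72.7
Weighted total:
  Peer review 69 × 0.12 = 8.28
  Portfolio 67 × 0.28 = 18.76
  Homework 43.5 × 0.28 = 12.18
  Discussion 85 × 0.09 = 7.65
  Final exam 42 × 0.14 = 5.88
  Essays 72.7 × 0.09 = 6.543
Sum = 59.293
59.293 is ≥ 59 and < 69 → D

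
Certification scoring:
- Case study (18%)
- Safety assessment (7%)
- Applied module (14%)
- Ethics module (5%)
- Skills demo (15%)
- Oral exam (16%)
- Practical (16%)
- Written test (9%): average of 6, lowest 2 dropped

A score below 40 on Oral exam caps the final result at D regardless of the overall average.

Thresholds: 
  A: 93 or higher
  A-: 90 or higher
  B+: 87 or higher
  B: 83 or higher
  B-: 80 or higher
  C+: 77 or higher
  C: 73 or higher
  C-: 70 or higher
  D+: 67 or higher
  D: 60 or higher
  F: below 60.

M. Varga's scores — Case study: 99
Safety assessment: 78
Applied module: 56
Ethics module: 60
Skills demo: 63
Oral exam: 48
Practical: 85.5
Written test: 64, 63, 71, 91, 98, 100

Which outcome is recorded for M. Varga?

C

Written test: drop 63, 64 → average of remaining 4 = 360/4 = 90
Oral exam score 48 ≥ 40: minimum met.
Weighted total:
  Case study 99 × 0.18 = 17.82
  Safety assessment 78 × 0.07 = 5.46
  Applied module 56 × 0.14 = 7.84
  Ethics module 60 × 0.05 = 3
  Skills demo 63 × 0.15 = 9.45
  Oral exam 48 × 0.16 = 7.68
  Practical 85.5 × 0.16 = 13.68
  Written test 90 × 0.09 = 8.1
Sum = 73.03
73.03 is ≥ 73 and < 77 → C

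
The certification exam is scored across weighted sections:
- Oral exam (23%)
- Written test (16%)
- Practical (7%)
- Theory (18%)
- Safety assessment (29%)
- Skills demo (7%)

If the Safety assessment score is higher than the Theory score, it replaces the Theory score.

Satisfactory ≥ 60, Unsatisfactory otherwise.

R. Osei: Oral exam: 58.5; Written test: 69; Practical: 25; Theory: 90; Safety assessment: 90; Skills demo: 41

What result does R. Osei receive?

Safety assessment (90) ≤ Theory (90), so Theory stays at 90.
Weighted total:
  Oral exam 58.5 × 0.23 = 13.455
  Written test 69 × 0.16 = 11.04
  Practical 25 × 0.07 = 1.75
  Theory 90 × 0.18 = 16.2
  Safety assessment 90 × 0.29 = 26.1
  Skills demo 41 × 0.07 = 2.87
Sum = 71.415
71.415 ≥ 60 → Satisfactory

Satisfactory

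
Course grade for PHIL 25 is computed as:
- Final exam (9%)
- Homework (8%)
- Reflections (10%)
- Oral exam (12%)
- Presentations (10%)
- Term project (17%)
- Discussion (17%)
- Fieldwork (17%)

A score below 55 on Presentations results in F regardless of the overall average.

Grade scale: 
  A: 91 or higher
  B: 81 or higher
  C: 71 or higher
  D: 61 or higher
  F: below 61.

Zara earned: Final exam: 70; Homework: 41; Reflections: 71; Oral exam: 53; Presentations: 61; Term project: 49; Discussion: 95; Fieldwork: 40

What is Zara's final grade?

Presentations score 61 ≥ 55: minimum met.
Weighted total:
  Final exam 70 × 0.09 = 6.3
  Homework 41 × 0.08 = 3.28
  Reflections 71 × 0.1 = 7.1
  Oral exam 53 × 0.12 = 6.36
  Presentations 61 × 0.1 = 6.1
  Term project 49 × 0.17 = 8.33
  Discussion 95 × 0.17 = 16.15
  Fieldwork 40 × 0.17 = 6.8
Sum = 60.42
60.42 < 61 → F

F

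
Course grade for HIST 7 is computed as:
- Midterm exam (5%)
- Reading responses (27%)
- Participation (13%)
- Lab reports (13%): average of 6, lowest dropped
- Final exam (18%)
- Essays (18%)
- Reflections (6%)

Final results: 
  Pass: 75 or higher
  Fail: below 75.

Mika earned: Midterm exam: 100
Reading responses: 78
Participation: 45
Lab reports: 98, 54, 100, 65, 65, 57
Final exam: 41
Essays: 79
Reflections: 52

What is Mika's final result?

Lab reports: drop 54 → average of remaining 5 = 385/5 = 77
Weighted total:
  Midterm exam 100 × 0.05 = 5
  Reading responses 78 × 0.27 = 21.06
  Participation 45 × 0.13 = 5.85
  Lab reports 77 × 0.13 = 10.01
  Final exam 41 × 0.18 = 7.38
  Essays 79 × 0.18 = 14.22
  Reflections 52 × 0.06 = 3.12
Sum = 66.64
66.64 < 75 → Fail

Fail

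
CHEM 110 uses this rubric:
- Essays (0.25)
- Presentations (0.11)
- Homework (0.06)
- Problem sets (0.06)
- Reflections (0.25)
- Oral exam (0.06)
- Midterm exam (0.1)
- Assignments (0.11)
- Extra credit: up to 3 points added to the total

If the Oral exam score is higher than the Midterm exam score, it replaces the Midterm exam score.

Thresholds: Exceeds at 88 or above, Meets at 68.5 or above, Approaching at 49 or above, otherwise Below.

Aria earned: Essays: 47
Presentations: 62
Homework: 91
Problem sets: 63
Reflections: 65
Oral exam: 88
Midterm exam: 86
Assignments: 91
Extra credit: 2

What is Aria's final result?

Oral exam (88) > Midterm exam (86), so Midterm exam counts as 88.
Weighted total:
  Essays 47 × 0.25 = 11.75
  Presentations 62 × 0.11 = 6.82
  Homework 91 × 0.06 = 5.46
  Problem sets 63 × 0.06 = 3.78
  Reflections 65 × 0.25 = 16.25
  Oral exam 88 × 0.06 = 5.28
  Midterm exam 88 × 0.1 = 8.8
  Assignments 91 × 0.11 = 10.01
Sum = 68.15
Extra credit: 68.15 + 2 = 70.15
70.15 is ≥ 68.5 and < 88 → Meets

Meets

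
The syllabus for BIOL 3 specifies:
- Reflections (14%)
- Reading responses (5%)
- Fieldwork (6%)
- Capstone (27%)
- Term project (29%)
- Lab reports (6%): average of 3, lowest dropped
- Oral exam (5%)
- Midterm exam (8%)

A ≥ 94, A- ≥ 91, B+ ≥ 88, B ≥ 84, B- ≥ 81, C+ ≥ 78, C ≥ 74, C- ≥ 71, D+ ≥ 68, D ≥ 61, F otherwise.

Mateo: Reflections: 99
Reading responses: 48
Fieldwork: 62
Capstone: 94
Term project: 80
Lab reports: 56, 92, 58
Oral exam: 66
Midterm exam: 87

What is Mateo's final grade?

Lab reports: drop 56 → average of remaining 2 = 150/2 = 75
Weighted total:
  Reflections 99 × 0.14 = 13.86
  Reading responses 48 × 0.05 = 2.4
  Fieldwork 62 × 0.06 = 3.72
  Capstone 94 × 0.27 = 25.38
  Term project 80 × 0.29 = 23.2
  Lab reports 75 × 0.06 = 4.5
  Oral exam 66 × 0.05 = 3.3
  Midterm exam 87 × 0.08 = 6.96
Sum = 83.32
83.32 is ≥ 81 and < 84 → B-

B-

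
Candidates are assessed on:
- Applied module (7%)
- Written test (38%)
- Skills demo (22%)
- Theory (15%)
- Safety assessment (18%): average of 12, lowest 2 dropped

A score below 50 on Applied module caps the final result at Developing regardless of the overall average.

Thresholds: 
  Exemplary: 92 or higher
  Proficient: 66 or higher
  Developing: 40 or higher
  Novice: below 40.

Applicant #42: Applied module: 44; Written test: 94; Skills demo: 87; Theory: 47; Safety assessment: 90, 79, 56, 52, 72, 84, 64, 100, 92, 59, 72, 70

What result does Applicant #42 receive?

Safety assessment: drop 52, 56 → average of remaining 10 = 782/10 = 78.2
Applied module score 44 < 50: minimum not met.
Weighted total:
  Applied module 44 × 0.07 = 3.08
  Written test 94 × 0.38 = 35.72
  Skills demo 87 × 0.22 = 19.14
  Theory 47 × 0.15 = 7.05
  Safety assessment 78.2 × 0.18 = 14.076
Sum = 79.066
79.066 would be Proficient; cap at Developing applies → Developing.

Developing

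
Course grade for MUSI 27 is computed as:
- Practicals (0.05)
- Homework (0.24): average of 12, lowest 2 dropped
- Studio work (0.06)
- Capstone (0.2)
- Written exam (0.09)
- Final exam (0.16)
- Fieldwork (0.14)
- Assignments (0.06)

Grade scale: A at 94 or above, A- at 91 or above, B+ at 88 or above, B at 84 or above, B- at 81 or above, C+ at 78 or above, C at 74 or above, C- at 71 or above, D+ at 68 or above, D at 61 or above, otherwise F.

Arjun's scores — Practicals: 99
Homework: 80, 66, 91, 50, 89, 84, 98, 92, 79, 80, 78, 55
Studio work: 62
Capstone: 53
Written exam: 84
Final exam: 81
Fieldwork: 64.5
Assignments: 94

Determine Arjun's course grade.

Homework: drop 50, 55 → average of remaining 10 = 837/10 = 83.7
Weighted total:
  Practicals 99 × 0.05 = 4.95
  Homework 83.7 × 0.24 = 20.088
  Studio work 62 × 0.06 = 3.72
  Capstone 53 × 0.2 = 10.6
  Written exam 84 × 0.09 = 7.56
  Final exam 81 × 0.16 = 12.96
  Fieldwork 64.5 × 0.14 = 9.03
  Assignments 94 × 0.06 = 5.64
Sum = 74.548
74.548 is ≥ 74 and < 78 → C

C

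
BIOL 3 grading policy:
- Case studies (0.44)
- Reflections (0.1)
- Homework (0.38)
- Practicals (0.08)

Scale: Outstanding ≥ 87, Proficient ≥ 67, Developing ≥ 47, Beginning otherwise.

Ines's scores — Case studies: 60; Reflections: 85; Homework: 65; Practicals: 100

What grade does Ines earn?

Proficient

Weighted total:
  Case studies 60 × 0.44 = 26.4
  Reflections 85 × 0.1 = 8.5
  Homework 65 × 0.38 = 24.7
  Practicals 100 × 0.08 = 8
Sum = 67.6
67.6 is ≥ 67 and < 87 → Proficient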